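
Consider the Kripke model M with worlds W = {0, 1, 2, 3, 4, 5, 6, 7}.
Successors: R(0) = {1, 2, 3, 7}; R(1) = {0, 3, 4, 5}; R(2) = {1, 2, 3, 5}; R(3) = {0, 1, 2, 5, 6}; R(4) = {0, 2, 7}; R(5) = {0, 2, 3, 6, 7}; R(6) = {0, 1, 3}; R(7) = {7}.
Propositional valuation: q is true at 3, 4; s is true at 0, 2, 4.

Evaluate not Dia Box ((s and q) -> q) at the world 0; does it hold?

At 0: Dia Box ((s and q) -> q) is true, so not Dia Box ((s and q) -> q) is false.
  At 0: Dia Box ((s and q) -> q) requires Box ((s and q) -> q) at some successor in {1, 2, 3, 7}.
    Box ((s and q) -> q) holds at 1, so Dia Box ((s and q) -> q) is true at 0.
      At 1: Box ((s and q) -> q) requires (s and q) -> q at every successor {0, 3, 4, 5}.
        At 0: (s and q) -> q is true.
        At 3: (s and q) -> q is true.
        At 4: (s and q) -> q is true.
        At 5: (s and q) -> q is true.
      So Box ((s and q) -> q) is true at 1.

No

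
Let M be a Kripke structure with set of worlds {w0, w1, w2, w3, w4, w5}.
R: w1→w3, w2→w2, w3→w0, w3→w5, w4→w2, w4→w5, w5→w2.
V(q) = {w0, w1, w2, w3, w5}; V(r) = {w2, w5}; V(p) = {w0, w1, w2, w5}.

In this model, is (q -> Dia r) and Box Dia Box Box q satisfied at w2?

At w2: q -> Dia r is true, Box Dia Box Box q is true, so (q -> Dia r) and Box Dia Box Box q is true.
  At w2: q is true, Dia r is true, so q -> Dia r is true.
    At w2: Dia r requires r at some successor in {w2}.
      r holds at w2, so Dia r is true at w2.
  At w2: Box Dia Box Box q requires Dia Box Box q at every successor {w2}.
      At w2: Dia Box Box q requires Box Box q at some successor in {w2}.
        Box Box q holds at w2, so Dia Box Box q is true at w2.
  So Box Dia Box Box q is true at w2.

Yes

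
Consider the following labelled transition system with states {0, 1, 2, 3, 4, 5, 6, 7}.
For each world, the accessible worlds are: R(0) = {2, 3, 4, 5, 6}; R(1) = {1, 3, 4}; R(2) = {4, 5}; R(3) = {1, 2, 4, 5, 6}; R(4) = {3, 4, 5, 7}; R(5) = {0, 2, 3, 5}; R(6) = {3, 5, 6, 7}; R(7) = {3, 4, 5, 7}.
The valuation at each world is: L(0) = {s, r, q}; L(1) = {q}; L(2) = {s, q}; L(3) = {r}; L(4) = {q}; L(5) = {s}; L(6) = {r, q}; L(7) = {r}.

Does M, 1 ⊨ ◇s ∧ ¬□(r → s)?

No

At 1: ◇s is false, ¬□(r → s) is true, so ◇s ∧ ¬□(r → s) is false.
  At 1: ◇s requires s at some successor in {1, 3, 4}.
    At 1: s is false.
    At 3: s is false.
    At 4: s is false.
  So ◇s is false at 1.
  At 1: □(r → s) is false, so ¬□(r → s) is true.
    At 1: □(r → s) requires r → s at every successor {1, 3, 4}.
      r → s fails at 3, so □(r → s) is false at 1.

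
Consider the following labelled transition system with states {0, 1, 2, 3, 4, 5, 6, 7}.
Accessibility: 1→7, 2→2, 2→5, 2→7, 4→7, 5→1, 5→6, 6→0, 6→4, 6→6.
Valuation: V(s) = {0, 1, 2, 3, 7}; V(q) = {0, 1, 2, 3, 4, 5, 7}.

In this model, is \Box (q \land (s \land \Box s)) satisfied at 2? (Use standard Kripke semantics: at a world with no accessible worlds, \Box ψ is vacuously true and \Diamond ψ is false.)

No

At 2: \Box (q \land (s \land \Box s)) requires q \land (s \land \Box s) at every successor {2, 5, 7}.
  q \land (s \land \Box s) fails at 2, so \Box (q \land (s \land \Box s)) is false at 2.
    At 2: q is true, s \land \Box s is false, so q \land (s \land \Box s) is false.
      At 2: s is true, \Box s is false, so s \land \Box s is false.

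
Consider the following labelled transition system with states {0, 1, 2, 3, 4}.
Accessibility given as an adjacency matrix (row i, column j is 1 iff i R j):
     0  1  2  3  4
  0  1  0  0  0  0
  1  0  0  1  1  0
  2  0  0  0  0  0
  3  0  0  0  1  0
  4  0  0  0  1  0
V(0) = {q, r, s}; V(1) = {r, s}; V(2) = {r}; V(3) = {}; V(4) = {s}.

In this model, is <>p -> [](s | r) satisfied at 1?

Yes

At 1: <>p is false, [](s | r) is false, so <>p -> [](s | r) is true.
  At 1: <>p requires p at some successor in {2, 3}.
    At 2: p is false.
    At 3: p is false.
  So <>p is false at 1.
  At 1: [](s | r) requires s | r at every successor {2, 3}.
    s | r fails at 3, so [](s | r) is false at 1.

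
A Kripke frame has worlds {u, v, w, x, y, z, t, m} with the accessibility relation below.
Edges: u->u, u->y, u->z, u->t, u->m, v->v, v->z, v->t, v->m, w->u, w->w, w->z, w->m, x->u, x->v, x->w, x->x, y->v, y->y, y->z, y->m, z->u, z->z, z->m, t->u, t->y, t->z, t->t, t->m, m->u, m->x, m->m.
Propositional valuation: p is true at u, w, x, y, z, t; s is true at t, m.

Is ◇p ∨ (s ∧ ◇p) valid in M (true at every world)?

Recall that ◇ψ holds at a world iff ψ holds at some accessible world.
Let φ = ◇p ∨ (s ∧ ◇p). Evaluate φ at each world:
  u (successors {u, y, z, t, m}): φ is true.
  v (successors {v, z, t, m}): φ is true.
  w (successors {u, w, z, m}): φ is true.
  x (successors {u, v, w, x}): φ is true.
  y (successors {v, y, z, m}): φ is true.
  z (successors {u, z, m}): φ is true.
  t (successors {u, y, z, t, m}): φ is true.
  m (successors {u, x, m}): φ is true.
For instance, at t:
  At t: ◇p is true, s ∧ ◇p is true, so ◇p ∨ (s ∧ ◇p) is true.
    At t: ◇p requires p at some successor in {u, y, z, t, m}.
      p holds at u, so ◇p is true at t.
    At t: s is true, ◇p is true, so s ∧ ◇p is true.
      At t: ◇p requires p at some successor in {u, y, z, t, m}.
        p holds at u, so ◇p is true at t.

Yes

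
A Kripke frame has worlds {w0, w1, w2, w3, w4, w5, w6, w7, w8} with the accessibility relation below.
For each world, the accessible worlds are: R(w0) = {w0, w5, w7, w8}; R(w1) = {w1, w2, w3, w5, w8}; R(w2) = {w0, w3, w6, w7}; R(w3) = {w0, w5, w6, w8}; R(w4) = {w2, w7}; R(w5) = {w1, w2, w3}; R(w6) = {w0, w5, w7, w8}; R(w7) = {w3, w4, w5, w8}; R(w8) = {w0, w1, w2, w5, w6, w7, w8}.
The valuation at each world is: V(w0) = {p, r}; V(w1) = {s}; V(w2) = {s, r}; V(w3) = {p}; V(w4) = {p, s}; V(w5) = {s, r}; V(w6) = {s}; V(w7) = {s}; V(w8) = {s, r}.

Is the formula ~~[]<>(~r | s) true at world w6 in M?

Yes

Recall that []ψ holds at a world iff ψ holds at every accessible world, and <>ψ holds iff ψ holds at some accessible world.
At w6: ~[]<>(~r | s) is false, so ~~[]<>(~r | s) is true.
  At w6: []<>(~r | s) is true, so ~[]<>(~r | s) is false.
    At w6: []<>(~r | s) requires <>(~r | s) at every successor {w0, w5, w7, w8}.
      At w0: <>(~r | s) is true.
      At w5: <>(~r | s) is true.
      At w7: <>(~r | s) is true.
      At w8: <>(~r | s) is true.
    So []<>(~r | s) is true at w6.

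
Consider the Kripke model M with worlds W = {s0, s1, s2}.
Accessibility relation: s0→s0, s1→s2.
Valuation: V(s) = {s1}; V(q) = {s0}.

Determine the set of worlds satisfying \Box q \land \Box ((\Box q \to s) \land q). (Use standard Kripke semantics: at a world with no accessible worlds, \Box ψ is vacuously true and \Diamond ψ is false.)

Recall that \Box ψ holds at a world iff ψ holds at every accessible world, and \Diamond ψ holds iff ψ holds at some accessible world.
Let φ = \Box q \land \Box ((\Box q \to s) \land q). Evaluate φ at each world:
  s0 (successors {s0}): φ is false.
  s1 (successors {s2}): φ is false.
  s2 (successors ∅): φ is true.
For instance, at s0:
  At s0: \Box q is true, \Box ((\Box q \to s) \land q) is false, so \Box q \land \Box ((\Box q \to s) \land q) is false.
    At s0: \Box q requires q at every successor {s0}.
      At s0: q is true.
    So \Box q is true at s0.
    At s0: \Box ((\Box q \to s) \land q) requires (\Box q \to s) \land q at every successor {s0}.
      (\Box q \to s) \land q fails at s0, so \Box ((\Box q \to s) \land q) is false at s0.
Satisfying worlds: {s2}

s2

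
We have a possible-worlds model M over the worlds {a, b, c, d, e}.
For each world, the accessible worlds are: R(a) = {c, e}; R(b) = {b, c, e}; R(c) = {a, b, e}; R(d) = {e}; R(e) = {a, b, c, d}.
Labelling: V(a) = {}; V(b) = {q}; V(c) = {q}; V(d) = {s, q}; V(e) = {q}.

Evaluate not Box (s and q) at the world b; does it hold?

Yes

At b: Box (s and q) is false, so not Box (s and q) is true.
  At b: Box (s and q) requires s and q at every successor {b, c, e}.
    s and q fails at b, so Box (s and q) is false at b.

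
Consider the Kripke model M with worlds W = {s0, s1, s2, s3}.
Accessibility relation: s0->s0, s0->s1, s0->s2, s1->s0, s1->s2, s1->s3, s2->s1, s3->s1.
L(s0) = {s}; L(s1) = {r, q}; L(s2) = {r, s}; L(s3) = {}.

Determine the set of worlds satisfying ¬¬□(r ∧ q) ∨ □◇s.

s2, s3

Let φ = ¬¬□(r ∧ q) ∨ □◇s. Evaluate φ at each world:
  s0 (successors {s0, s1, s2}): φ is false.
  s1 (successors {s0, s2, s3}): φ is false.
  s2 (successors {s1}): φ is true.
  s3 (successors {s1}): φ is true.
For instance, at s0:
  At s0: ¬¬□(r ∧ q) is false, □◇s is false, so ¬¬□(r ∧ q) ∨ □◇s is false.
    At s0: ¬□(r ∧ q) is true, so ¬¬□(r ∧ q) is false.
      At s0: □(r ∧ q) is false, so ¬□(r ∧ q) is true.
    At s0: □◇s requires ◇s at every successor {s0, s1, s2}.
      ◇s fails at s2, so □◇s is false at s0.
Satisfying worlds: {s2, s3}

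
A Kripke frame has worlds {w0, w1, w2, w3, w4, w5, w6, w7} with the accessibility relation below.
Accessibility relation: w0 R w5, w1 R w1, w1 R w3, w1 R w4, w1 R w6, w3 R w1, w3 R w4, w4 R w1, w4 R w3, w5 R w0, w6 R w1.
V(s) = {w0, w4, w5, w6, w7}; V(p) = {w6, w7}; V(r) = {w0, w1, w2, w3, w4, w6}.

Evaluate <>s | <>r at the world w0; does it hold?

Yes

At w0: <>s is true, <>r is false, so <>s | <>r is true.
  At w0: <>s requires s at some successor in {w5}.
    s holds at w5, so <>s is true at w0.
  At w0: <>r requires r at some successor in {w5}.
    At w5: r is false.
  So <>r is false at w0.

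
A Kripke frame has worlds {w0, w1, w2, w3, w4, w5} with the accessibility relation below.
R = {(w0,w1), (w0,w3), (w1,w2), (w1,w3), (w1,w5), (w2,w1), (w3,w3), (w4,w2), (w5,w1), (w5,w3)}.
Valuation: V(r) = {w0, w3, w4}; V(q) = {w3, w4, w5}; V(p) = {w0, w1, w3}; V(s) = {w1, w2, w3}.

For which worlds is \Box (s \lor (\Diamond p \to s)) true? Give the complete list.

w0, w2, w3, w4, w5

Let φ = \Box (s \lor (\Diamond p \to s)). Evaluate φ at each world:
  w0 (successors {w1, w3}): φ is true.
  w1 (successors {w2, w3, w5}): φ is false.
  w2 (successors {w1}): φ is true.
  w3 (successors {w3}): φ is true.
  w4 (successors {w2}): φ is true.
  w5 (successors {w1, w3}): φ is true.
For instance, at w2:
  At w2: \Box (s \lor (\Diamond p \to s)) requires s \lor (\Diamond p \to s) at every successor {w1}.
      At w1: s is true, \Diamond p \to s is true, so s \lor (\Diamond p \to s) is true.
  So \Box (s \lor (\Diamond p \to s)) is true at w2.
Satisfying worlds: {w0, w2, w3, w4, w5}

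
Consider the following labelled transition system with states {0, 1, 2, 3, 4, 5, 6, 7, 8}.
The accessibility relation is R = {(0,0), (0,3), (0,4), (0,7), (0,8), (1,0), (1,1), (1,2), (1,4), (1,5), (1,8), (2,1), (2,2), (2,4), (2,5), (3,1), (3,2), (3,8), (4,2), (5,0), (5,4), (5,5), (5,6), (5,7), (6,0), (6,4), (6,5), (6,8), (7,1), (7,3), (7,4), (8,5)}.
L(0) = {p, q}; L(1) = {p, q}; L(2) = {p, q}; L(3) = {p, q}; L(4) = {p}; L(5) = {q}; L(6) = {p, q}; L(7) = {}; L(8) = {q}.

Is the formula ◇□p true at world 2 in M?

Yes

At 2: ◇□p requires □p at some successor in {1, 2, 4, 5}.
  □p holds at 4, so ◇□p is true at 2.
    At 4: □p requires p at every successor {2}.
      At 2: p is true.
    So □p is true at 4.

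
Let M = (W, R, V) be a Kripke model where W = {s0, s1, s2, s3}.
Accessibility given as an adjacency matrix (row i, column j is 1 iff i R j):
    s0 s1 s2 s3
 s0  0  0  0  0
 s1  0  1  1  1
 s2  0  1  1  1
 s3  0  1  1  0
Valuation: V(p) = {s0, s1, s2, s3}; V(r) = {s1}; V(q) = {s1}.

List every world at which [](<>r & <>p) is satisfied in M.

s0, s1, s2, s3

Let φ = [](<>r & <>p). Evaluate φ at each world:
  s0 (successors ∅): φ is true.
  s1 (successors {s1, s2, s3}): φ is true.
  s2 (successors {s1, s2, s3}): φ is true.
  s3 (successors {s1, s2}): φ is true.
For instance, at s3:
  At s3: [](<>r & <>p) requires <>r & <>p at every successor {s1, s2}.
      At s1: <>r is true, <>p is true, so <>r & <>p is true.
      At s2: <>r is true, <>p is true, so <>r & <>p is true.
  So [](<>r & <>p) is true at s3.
Satisfying worlds: {s0, s1, s2, s3}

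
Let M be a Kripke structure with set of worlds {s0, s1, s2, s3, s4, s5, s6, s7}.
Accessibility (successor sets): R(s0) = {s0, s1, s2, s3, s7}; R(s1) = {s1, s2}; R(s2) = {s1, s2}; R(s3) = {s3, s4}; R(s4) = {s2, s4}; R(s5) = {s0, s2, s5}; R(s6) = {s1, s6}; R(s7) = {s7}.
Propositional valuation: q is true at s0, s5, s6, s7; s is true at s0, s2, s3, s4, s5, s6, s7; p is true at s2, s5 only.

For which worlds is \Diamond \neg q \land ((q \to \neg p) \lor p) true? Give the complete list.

Let φ = \Diamond \neg q \land ((q \to \neg p) \lor p). Evaluate φ at each world:
  s0 (successors {s0, s1, s2, s3, s7}): φ is true.
  s1 (successors {s1, s2}): φ is true.
  s2 (successors {s1, s2}): φ is true.
  s3 (successors {s3, s4}): φ is true.
  s4 (successors {s2, s4}): φ is true.
  s5 (successors {s0, s2, s5}): φ is true.
  s6 (successors {s1, s6}): φ is true.
  s7 (successors {s7}): φ is false.
For instance, at s5:
  At s5: \Diamond \neg q is true, (q \to \neg p) \lor p is true, so \Diamond \neg q \land ((q \to \neg p) \lor p) is true.
    At s5: \Diamond \neg q requires \neg q at some successor in {s0, s2, s5}.
      \neg q holds at s2, so \Diamond \neg q is true at s5.
Satisfying worlds: {s0, s1, s2, s3, s4, s5, s6}

s0, s1, s2, s3, s4, s5, s6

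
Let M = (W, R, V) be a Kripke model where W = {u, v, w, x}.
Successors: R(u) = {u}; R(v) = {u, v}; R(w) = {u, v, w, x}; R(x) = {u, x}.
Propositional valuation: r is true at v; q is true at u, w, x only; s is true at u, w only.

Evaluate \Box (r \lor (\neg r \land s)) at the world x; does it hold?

No

At x: \Box (r \lor (\neg r \land s)) requires r \lor (\neg r \land s) at every successor {u, x}.
  r \lor (\neg r \land s) fails at x, so \Box (r \lor (\neg r \land s)) is false at x.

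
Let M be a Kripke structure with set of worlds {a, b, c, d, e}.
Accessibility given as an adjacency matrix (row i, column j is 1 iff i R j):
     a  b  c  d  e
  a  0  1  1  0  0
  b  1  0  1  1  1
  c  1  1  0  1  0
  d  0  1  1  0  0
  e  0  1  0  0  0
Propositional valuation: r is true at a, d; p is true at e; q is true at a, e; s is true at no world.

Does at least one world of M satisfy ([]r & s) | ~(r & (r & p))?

Yes

Let φ = ([]r & s) | ~(r & (r & p)). Evaluate φ at each world:
  a (successors {b, c}): φ is true.
  b (successors {a, c, d, e}): φ is true.
  c (successors {a, b, d}): φ is true.
  d (successors {b, c}): φ is true.
  e (successors {b}): φ is true.
Detail at a (witness):
  At a: []r & s is false, ~(r & (r & p)) is true, so ([]r & s) | ~(r & (r & p)) is true.
    At a: []r is false, s is false, so []r & s is false.
      At a: []r requires r at every successor {b, c}.
        r fails at b, so []r is false at a.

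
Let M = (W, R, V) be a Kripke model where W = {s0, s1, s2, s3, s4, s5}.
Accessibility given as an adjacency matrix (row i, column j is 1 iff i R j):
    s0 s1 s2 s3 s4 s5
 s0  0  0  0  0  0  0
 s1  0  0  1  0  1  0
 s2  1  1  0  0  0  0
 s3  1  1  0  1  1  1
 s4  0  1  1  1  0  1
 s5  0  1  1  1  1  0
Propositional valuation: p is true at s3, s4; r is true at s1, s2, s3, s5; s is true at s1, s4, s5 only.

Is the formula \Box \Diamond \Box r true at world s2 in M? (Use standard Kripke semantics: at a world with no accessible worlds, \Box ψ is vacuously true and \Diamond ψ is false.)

No

At s2: \Box \Diamond \Box r requires \Diamond \Box r at every successor {s0, s1}.
  \Diamond \Box r fails at s0, so \Box \Diamond \Box r is false at s2.
    At s0: no accessible worlds, so \Diamond \Box r is false.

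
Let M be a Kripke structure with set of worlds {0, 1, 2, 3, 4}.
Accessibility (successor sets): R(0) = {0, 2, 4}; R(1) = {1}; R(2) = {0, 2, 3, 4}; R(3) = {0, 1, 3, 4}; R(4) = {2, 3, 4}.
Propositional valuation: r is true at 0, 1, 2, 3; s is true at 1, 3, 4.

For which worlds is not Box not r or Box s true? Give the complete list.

Recall that Box ψ holds at a world iff ψ holds at every accessible world, and Dia ψ holds iff ψ holds at some accessible world.
Let φ = not Box not r or Box s. Evaluate φ at each world:
  0 (successors {0, 2, 4}): φ is true.
  1 (successors {1}): φ is true.
  2 (successors {0, 2, 3, 4}): φ is true.
  3 (successors {0, 1, 3, 4}): φ is true.
  4 (successors {2, 3, 4}): φ is true.
For instance, at 4:
  At 4: not Box not r is true, Box s is false, so not Box not r or Box s is true.
    At 4: Box not r is false, so not Box not r is true.
      At 4: Box not r requires not r at every successor {2, 3, 4}.
        not r fails at 2, so Box not r is false at 4.
    At 4: Box s requires s at every successor {2, 3, 4}.
      s fails at 2, so Box s is false at 4.
Satisfying worlds: {0, 1, 2, 3, 4}

0, 1, 2, 3, 4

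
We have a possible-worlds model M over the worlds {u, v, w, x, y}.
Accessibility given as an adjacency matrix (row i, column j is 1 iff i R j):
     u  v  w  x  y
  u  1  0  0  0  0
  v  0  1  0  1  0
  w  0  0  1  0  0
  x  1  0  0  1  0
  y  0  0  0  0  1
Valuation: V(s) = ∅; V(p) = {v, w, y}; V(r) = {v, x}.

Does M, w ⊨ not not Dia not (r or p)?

At w: not Dia not (r or p) is true, so not not Dia not (r or p) is false.
  At w: Dia not (r or p) is false, so not Dia not (r or p) is true.
    At w: Dia not (r or p) requires not (r or p) at some successor in {w}.
      At w: not (r or p) is false.
    So Dia not (r or p) is false at w.

No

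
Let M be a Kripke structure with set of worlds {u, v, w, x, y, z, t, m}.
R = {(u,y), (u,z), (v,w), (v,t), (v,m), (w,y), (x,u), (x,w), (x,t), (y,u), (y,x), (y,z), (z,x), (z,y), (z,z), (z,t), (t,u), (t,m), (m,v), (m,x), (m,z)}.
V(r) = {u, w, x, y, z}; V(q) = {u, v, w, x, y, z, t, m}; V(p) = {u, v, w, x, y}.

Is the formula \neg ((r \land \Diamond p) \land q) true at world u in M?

At u: (r \land \Diamond p) \land q is true, so \neg ((r \land \Diamond p) \land q) is false.
  At u: r \land \Diamond p is true, q is true, so (r \land \Diamond p) \land q is true.
    At u: r is true, \Diamond p is true, so r \land \Diamond p is true.
      At u: \Diamond p requires p at some successor in {y, z}.
        p holds at y, so \Diamond p is true at u.

No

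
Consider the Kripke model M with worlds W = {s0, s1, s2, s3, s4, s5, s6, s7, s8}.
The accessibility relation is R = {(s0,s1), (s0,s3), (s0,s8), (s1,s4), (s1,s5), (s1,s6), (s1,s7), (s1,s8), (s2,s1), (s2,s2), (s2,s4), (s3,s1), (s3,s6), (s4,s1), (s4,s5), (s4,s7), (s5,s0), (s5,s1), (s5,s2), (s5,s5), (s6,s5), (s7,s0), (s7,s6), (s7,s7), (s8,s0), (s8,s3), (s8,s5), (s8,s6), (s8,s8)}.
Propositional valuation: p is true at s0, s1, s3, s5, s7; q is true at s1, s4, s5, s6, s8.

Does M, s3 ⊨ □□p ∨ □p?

No

At s3: □□p is false, □p is false, so □□p ∨ □p is false.
  At s3: □□p requires □p at every successor {s1, s6}.
    □p fails at s1, so □□p is false at s3.
      At s1: □p requires p at every successor {s4, s5, s6, s7, s8}.
        p fails at s4, so □p is false at s1.
  At s3: □p requires p at every successor {s1, s6}.
    p fails at s6, so □p is false at s3.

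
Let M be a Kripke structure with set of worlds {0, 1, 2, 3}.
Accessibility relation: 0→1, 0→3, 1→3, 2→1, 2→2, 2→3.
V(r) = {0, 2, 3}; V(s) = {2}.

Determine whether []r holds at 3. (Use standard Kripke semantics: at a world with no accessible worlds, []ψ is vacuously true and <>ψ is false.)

Yes

At 3: no accessible worlds, so []r holds vacuously.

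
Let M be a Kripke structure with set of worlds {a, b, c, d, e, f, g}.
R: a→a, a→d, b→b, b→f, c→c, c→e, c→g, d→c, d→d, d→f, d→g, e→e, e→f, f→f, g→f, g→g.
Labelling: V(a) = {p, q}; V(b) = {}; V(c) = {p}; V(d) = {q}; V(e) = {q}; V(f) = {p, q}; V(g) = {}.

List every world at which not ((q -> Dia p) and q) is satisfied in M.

Let φ = not ((q -> Dia p) and q). Evaluate φ at each world:
  a (successors {a, d}): φ is false.
  b (successors {b, f}): φ is true.
  c (successors {c, e, g}): φ is true.
  d (successors {c, d, f, g}): φ is false.
  e (successors {e, f}): φ is false.
  f (successors {f}): φ is false.
  g (successors {f, g}): φ is true.
For instance, at f:
  At f: (q -> Dia p) and q is true, so not ((q -> Dia p) and q) is false.
    At f: q -> Dia p is true, q is true, so (q -> Dia p) and q is true.
      At f: q is true, Dia p is true, so q -> Dia p is true.
Satisfying worlds: {b, c, g}

b, c, g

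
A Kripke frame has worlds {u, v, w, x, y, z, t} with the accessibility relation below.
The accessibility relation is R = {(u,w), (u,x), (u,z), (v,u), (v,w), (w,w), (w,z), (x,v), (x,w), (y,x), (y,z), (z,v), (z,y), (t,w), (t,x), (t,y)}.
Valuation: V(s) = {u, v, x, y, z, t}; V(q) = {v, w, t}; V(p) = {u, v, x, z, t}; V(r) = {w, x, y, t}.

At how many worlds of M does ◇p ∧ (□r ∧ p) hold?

1

Let φ = ◇p ∧ (□r ∧ p). Evaluate φ at each world:
  u (successors {w, x, z}): φ is false.
  v (successors {u, w}): φ is false.
  w (successors {w, z}): φ is false.
  x (successors {v, w}): φ is false.
  y (successors {x, z}): φ is false.
  z (successors {v, y}): φ is false.
  t (successors {w, x, y}): φ is true.
For instance, at y:
  At y: ◇p is true, □r ∧ p is false, so ◇p ∧ (□r ∧ p) is false.
    At y: ◇p requires p at some successor in {x, z}.
      p holds at x, so ◇p is true at y.
    At y: □r is false, p is false, so □r ∧ p is false.
      At y: □r requires r at every successor {x, z}.
        r fails at z, so □r is false at y.
Satisfying worlds: {t}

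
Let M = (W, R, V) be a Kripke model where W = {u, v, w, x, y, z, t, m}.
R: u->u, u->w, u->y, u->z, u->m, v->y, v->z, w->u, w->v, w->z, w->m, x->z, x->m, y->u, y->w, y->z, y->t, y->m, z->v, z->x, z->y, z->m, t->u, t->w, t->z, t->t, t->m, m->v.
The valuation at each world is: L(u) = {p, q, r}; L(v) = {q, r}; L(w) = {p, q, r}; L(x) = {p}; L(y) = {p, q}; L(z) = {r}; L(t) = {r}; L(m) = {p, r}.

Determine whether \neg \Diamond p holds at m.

At m: \Diamond p is false, so \neg \Diamond p is true.
  At m: \Diamond p requires p at some successor in {v}.
    At v: p is false.
  So \Diamond p is false at m.

Yes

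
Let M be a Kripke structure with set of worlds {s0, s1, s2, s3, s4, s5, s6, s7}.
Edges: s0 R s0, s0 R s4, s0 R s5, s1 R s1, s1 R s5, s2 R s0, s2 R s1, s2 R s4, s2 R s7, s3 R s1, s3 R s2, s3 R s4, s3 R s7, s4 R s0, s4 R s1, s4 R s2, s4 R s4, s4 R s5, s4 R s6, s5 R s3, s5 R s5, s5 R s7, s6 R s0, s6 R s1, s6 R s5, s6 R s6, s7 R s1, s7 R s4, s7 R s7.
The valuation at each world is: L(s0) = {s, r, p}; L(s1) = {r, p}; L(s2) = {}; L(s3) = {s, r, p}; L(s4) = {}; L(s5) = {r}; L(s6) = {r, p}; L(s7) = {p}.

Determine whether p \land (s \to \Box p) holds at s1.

At s1: p is true, s \to \Box p is true, so p \land (s \to \Box p) is true.
  At s1: s is false, \Box p is false, so s \to \Box p is true.
    At s1: \Box p requires p at every successor {s1, s5}.
      p fails at s5, so \Box p is false at s1.

Yes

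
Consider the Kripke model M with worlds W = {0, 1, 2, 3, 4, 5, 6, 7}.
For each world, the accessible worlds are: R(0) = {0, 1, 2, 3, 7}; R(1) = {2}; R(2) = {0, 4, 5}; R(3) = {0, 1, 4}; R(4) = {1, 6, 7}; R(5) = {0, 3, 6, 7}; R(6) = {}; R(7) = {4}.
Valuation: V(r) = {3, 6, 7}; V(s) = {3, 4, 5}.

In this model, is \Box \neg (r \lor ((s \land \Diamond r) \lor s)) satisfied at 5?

No

At 5: \Box \neg (r \lor ((s \land \Diamond r) \lor s)) requires \neg (r \lor ((s \land \Diamond r) \lor s)) at every successor {0, 3, 6, 7}.
  \neg (r \lor ((s \land \Diamond r) \lor s)) fails at 3, so \Box \neg (r \lor ((s \land \Diamond r) \lor s)) is false at 5.
    At 3: r \lor ((s \land \Diamond r) \lor s) is true, so \neg (r \lor ((s \land \Diamond r) \lor s)) is false.
      At 3: r is true, (s \land \Diamond r) \lor s is true, so r \lor ((s \land \Diamond r) \lor s) is true.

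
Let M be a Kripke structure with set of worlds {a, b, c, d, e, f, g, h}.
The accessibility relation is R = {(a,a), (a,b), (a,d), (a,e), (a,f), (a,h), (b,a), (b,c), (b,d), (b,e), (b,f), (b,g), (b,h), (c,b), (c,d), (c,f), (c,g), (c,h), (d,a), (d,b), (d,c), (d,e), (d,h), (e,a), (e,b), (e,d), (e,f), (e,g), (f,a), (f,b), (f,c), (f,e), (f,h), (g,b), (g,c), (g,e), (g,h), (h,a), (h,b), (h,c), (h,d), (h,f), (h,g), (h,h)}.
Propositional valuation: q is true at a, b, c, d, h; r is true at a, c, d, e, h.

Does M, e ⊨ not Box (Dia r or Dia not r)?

At e: Box (Dia r or Dia not r) is true, so not Box (Dia r or Dia not r) is false.
  At e: Box (Dia r or Dia not r) requires Dia r or Dia not r at every successor {a, b, d, f, g}.
    At a: Dia r or Dia not r is true.
    At b: Dia r or Dia not r is true.
    At d: Dia r or Dia not r is true.
    At f: Dia r or Dia not r is true.
    At g: Dia r or Dia not r is true.
  So Box (Dia r or Dia not r) is true at e.

No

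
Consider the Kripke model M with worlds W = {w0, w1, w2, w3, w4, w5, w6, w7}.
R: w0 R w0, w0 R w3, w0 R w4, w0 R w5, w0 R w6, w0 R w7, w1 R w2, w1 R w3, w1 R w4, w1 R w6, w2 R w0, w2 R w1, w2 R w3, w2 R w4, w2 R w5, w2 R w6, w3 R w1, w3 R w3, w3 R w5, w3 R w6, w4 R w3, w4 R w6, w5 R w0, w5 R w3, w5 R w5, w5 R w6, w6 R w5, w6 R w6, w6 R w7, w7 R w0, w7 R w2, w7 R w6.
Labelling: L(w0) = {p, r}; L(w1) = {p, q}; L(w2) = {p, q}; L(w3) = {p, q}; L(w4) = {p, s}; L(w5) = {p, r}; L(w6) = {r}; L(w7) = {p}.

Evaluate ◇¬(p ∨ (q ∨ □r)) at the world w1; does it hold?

At w1: ◇¬(p ∨ (q ∨ □r)) requires ¬(p ∨ (q ∨ □r)) at some successor in {w2, w3, w4, w6}.
  ¬(p ∨ (q ∨ □r)) holds at w6, so ◇¬(p ∨ (q ∨ □r)) is true at w1.
    At w6: p ∨ (q ∨ □r) is false, so ¬(p ∨ (q ∨ □r)) is true.
      At w6: p is false, q ∨ □r is false, so p ∨ (q ∨ □r) is false.

Yes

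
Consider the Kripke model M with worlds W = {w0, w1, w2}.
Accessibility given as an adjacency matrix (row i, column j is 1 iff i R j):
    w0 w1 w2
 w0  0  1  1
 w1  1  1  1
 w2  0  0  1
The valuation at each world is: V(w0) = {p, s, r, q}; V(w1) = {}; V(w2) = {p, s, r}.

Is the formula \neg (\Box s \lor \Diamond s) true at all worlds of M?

Recall that \Box ψ holds at a world iff ψ holds at every accessible world, and \Diamond ψ holds iff ψ holds at some accessible world.
Let φ = \neg (\Box s \lor \Diamond s). Evaluate φ at each world:
  w0 (successors {w1, w2}): φ is false.
  w1 (successors {w0, w1, w2}): φ is false.
  w2 (successors {w2}): φ is false.
Detail at w0 (counterexample):
  At w0: \Box s \lor \Diamond s is true, so \neg (\Box s \lor \Diamond s) is false.
    At w0: \Box s is false, \Diamond s is true, so \Box s \lor \Diamond s is true.
      At w0: \Box s requires s at every successor {w1, w2}.
        s fails at w1, so \Box s is false at w0.
      At w0: \Diamond s requires s at some successor in {w1, w2}.
        s holds at w2, so \Diamond s is true at w0.

No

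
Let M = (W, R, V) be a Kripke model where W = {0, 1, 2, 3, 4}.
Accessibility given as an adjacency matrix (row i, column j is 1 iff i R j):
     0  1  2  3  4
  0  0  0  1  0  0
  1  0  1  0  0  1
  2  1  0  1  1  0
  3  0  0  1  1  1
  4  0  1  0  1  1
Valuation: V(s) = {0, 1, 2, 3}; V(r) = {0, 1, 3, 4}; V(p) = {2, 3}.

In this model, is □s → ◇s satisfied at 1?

Yes

At 1: □s is false, ◇s is true, so □s → ◇s is true.
  At 1: □s requires s at every successor {1, 4}.
    s fails at 4, so □s is false at 1.
  At 1: ◇s requires s at some successor in {1, 4}.
    s holds at 1, so ◇s is true at 1.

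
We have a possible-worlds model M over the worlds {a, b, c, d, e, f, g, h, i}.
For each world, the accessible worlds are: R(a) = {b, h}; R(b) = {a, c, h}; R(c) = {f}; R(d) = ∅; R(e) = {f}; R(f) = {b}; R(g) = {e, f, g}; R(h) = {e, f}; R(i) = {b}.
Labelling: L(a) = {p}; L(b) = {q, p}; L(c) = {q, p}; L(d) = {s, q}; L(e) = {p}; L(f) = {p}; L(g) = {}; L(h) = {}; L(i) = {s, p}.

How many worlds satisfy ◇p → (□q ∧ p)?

3

Let φ = ◇p → (□q ∧ p). Evaluate φ at each world:
  a (successors {b, h}): φ is false.
  b (successors {a, c, h}): φ is false.
  c (successors {f}): φ is false.
  d (successors ∅): φ is true.
  e (successors {f}): φ is false.
  f (successors {b}): φ is true.
  g (successors {e, f, g}): φ is false.
  h (successors {e, f}): φ is false.
  i (successors {b}): φ is true.
For instance, at a:
  At a: ◇p is true, □q ∧ p is false, so ◇p → (□q ∧ p) is false.
    At a: ◇p requires p at some successor in {b, h}.
      p holds at b, so ◇p is true at a.
    At a: □q is false, p is true, so □q ∧ p is false.
      At a: □q requires q at every successor {b, h}.
        q fails at h, so □q is false at a.
Satisfying worlds: {d, f, i}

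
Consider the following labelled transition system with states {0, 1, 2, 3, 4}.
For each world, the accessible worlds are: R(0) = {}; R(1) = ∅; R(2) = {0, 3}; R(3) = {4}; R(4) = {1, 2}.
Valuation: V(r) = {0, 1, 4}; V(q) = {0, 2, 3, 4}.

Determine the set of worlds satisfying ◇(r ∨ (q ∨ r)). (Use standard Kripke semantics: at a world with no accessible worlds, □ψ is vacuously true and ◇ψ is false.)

2, 3, 4

Let φ = ◇(r ∨ (q ∨ r)). Evaluate φ at each world:
  0 (successors ∅): φ is false.
  1 (successors ∅): φ is false.
  2 (successors {0, 3}): φ is true.
  3 (successors {4}): φ is true.
  4 (successors {1, 2}): φ is true.
For instance, at 4:
  At 4: ◇(r ∨ (q ∨ r)) requires r ∨ (q ∨ r) at some successor in {1, 2}.
    r ∨ (q ∨ r) holds at 1, so ◇(r ∨ (q ∨ r)) is true at 4.
Satisfying worlds: {2, 3, 4}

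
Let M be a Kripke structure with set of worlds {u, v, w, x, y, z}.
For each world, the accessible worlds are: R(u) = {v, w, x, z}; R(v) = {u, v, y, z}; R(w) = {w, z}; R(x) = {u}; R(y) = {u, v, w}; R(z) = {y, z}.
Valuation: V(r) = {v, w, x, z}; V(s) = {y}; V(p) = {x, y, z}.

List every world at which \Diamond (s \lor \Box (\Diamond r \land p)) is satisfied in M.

Let φ = \Diamond (s \lor \Box (\Diamond r \land p)). Evaluate φ at each world:
  u (successors {v, w, x, z}): φ is true.
  v (successors {u, v, y, z}): φ is true.
  w (successors {w, z}): φ is true.
  x (successors {u}): φ is false.
  y (successors {u, v, w}): φ is false.
  z (successors {y, z}): φ is true.
For instance, at x:
  At x: \Diamond (s \lor \Box (\Diamond r \land p)) requires s \lor \Box (\Diamond r \land p) at some successor in {u}.
    At u: s \lor \Box (\Diamond r \land p) is false.
  So \Diamond (s \lor \Box (\Diamond r \land p)) is false at x.
Satisfying worlds: {u, v, w, z}

u, v, w, z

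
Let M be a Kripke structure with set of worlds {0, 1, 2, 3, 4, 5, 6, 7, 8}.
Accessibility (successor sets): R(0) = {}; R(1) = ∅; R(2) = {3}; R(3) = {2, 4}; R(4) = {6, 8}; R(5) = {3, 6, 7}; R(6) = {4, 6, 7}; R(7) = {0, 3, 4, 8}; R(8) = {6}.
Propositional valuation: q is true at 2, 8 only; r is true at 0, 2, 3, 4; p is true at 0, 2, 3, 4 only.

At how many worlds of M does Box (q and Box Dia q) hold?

2

Let φ = Box (q and Box Dia q). Evaluate φ at each world:
  0 (successors ∅): φ is true.
  1 (successors ∅): φ is true.
  2 (successors {3}): φ is false.
  3 (successors {2, 4}): φ is false.
  4 (successors {6, 8}): φ is false.
  5 (successors {3, 6, 7}): φ is false.
  6 (successors {4, 6, 7}): φ is false.
  7 (successors {0, 3, 4, 8}): φ is false.
  8 (successors {6}): φ is false.
For instance, at 8:
  At 8: Box (q and Box Dia q) requires q and Box Dia q at every successor {6}.
    q and Box Dia q fails at 6, so Box (q and Box Dia q) is false at 8.
      At 6: q is false, Box Dia q is false, so q and Box Dia q is false.
Satisfying worlds: {0, 1}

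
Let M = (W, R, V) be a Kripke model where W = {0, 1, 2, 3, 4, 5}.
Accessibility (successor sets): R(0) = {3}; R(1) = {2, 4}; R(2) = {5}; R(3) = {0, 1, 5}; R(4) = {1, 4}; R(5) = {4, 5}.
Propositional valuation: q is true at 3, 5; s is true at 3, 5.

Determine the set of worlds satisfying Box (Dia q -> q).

Let φ = Box (Dia q -> q). Evaluate φ at each world:
  0 (successors {3}): φ is true.
  1 (successors {2, 4}): φ is false.
  2 (successors {5}): φ is true.
  3 (successors {0, 1, 5}): φ is false.
  4 (successors {1, 4}): φ is true.
  5 (successors {4, 5}): φ is true.
For instance, at 5:
  At 5: Box (Dia q -> q) requires Dia q -> q at every successor {4, 5}.
      At 4: Dia q is false, q is false, so Dia q -> q is true.
      At 5: Dia q is true, q is true, so Dia q -> q is true.
  So Box (Dia q -> q) is true at 5.
Satisfying worlds: {0, 2, 4, 5}

0, 2, 4, 5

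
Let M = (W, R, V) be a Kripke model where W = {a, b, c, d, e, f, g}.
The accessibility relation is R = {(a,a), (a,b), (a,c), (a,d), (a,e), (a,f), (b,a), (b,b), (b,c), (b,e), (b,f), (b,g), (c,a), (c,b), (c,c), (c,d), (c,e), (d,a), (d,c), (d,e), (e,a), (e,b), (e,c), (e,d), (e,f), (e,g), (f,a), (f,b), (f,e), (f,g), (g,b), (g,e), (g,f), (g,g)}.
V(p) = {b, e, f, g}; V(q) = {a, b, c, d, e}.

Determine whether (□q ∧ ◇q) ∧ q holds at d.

Recall that □ψ holds at a world iff ψ holds at every accessible world, and ◇ψ holds iff ψ holds at some accessible world.
At d: □q ∧ ◇q is true, q is true, so (□q ∧ ◇q) ∧ q is true.
  At d: □q is true, ◇q is true, so □q ∧ ◇q is true.
    At d: □q requires q at every successor {a, c, e}.
      At a: q is true.
      At c: q is true.
      At e: q is true.
    So □q is true at d.
    At d: ◇q requires q at some successor in {a, c, e}.
      q holds at a, so ◇q is true at d.

Yes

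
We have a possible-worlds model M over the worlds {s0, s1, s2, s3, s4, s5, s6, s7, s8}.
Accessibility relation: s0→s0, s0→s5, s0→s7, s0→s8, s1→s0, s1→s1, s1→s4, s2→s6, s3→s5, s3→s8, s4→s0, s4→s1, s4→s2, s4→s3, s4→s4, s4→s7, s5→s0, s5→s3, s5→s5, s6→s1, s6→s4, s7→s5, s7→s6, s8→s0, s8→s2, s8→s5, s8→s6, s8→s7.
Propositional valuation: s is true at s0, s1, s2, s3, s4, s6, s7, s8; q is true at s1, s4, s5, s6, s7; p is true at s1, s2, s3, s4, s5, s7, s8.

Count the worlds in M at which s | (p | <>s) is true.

9

Recall that <>ψ holds at a world iff ψ holds at some accessible world.
Let φ = s | (p | <>s). Evaluate φ at each world:
  s0 (successors {s0, s5, s7, s8}): φ is true.
  s1 (successors {s0, s1, s4}): φ is true.
  s2 (successors {s6}): φ is true.
  s3 (successors {s5, s8}): φ is true.
  s4 (successors {s0, s1, s2, s3, s4, s7}): φ is true.
  s5 (successors {s0, s3, s5}): φ is true.
  s6 (successors {s1, s4}): φ is true.
  s7 (successors {s5, s6}): φ is true.
  s8 (successors {s0, s2, s5, s6, s7}): φ is true.
For instance, at s1:
  At s1: s is true, p | <>s is true, so s | (p | <>s) is true.
    At s1: p is true, <>s is true, so p | <>s is true.
      At s1: <>s requires s at some successor in {s0, s1, s4}.
        s holds at s0, so <>s is true at s1.
Satisfying worlds: {s0, s1, s2, s3, s4, s5, s6, s7, s8}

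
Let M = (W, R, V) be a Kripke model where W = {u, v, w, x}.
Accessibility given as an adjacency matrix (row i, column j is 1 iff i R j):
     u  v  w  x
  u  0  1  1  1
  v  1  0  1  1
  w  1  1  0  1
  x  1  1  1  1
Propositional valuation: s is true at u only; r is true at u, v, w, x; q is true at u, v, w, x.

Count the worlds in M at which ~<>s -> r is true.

4

Let φ = ~<>s -> r. Evaluate φ at each world:
  u (successors {v, w, x}): φ is true.
  v (successors {u, w, x}): φ is true.
  w (successors {u, v, x}): φ is true.
  x (successors {u, v, w, x}): φ is true.
For instance, at x:
  At x: ~<>s is false, r is true, so ~<>s -> r is true.
    At x: <>s is true, so ~<>s is false.
      At x: <>s requires s at some successor in {u, v, w, x}.
        s holds at u, so <>s is true at x.
Satisfying worlds: {u, v, w, x}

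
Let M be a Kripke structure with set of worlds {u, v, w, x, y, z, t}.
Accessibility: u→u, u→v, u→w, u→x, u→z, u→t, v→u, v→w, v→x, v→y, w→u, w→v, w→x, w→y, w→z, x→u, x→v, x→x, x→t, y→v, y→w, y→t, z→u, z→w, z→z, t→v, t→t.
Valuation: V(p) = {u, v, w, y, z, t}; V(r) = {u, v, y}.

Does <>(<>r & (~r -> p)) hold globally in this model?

Let φ = <>(<>r & (~r -> p)). Evaluate φ at each world:
  u (successors {u, v, w, x, z, t}): φ is true.
  v (successors {u, w, x, y}): φ is true.
  w (successors {u, v, x, y, z}): φ is true.
  x (successors {u, v, x, t}): φ is true.
  y (successors {v, w, t}): φ is true.
  z (successors {u, w, z}): φ is true.
  t (successors {v, t}): φ is true.
For instance, at v:
  At v: <>(<>r & (~r -> p)) requires <>r & (~r -> p) at some successor in {u, w, x, y}.
    <>r & (~r -> p) holds at u, so <>(<>r & (~r -> p)) is true at v.
      At u: <>r is true, ~r -> p is true, so <>r & (~r -> p) is true.

Yes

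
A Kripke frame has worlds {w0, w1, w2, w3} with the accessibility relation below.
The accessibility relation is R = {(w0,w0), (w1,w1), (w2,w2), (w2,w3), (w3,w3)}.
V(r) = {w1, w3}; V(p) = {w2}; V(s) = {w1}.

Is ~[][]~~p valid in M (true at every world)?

Yes

Let φ = ~[][]~~p. Evaluate φ at each world:
  w0 (successors {w0}): φ is true.
  w1 (successors {w1}): φ is true.
  w2 (successors {w2, w3}): φ is true.
  w3 (successors {w3}): φ is true.
For instance, at w2:
  At w2: [][]~~p is false, so ~[][]~~p is true.
    At w2: [][]~~p requires []~~p at every successor {w2, w3}.
      []~~p fails at w2, so [][]~~p is false at w2.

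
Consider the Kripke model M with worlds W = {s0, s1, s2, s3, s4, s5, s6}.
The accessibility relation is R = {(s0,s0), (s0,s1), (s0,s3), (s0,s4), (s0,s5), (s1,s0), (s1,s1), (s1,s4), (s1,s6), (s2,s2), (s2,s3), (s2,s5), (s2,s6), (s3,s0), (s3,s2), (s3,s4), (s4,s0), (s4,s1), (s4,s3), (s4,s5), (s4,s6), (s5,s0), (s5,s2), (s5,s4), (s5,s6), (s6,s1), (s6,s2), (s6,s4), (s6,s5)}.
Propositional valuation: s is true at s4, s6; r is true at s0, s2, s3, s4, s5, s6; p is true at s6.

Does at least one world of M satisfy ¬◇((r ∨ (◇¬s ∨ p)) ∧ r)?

Let φ = ¬◇((r ∨ (◇¬s ∨ p)) ∧ r). Evaluate φ at each world:
  s0 (successors {s0, s1, s3, s4, s5}): φ is false.
  s1 (successors {s0, s1, s4, s6}): φ is false.
  s2 (successors {s2, s3, s5, s6}): φ is false.
  s3 (successors {s0, s2, s4}): φ is false.
  s4 (successors {s0, s1, s3, s5, s6}): φ is false.
  s5 (successors {s0, s2, s4, s6}): φ is false.
  s6 (successors {s1, s2, s4, s5}): φ is false.
For instance, at s2:
  At s2: ◇((r ∨ (◇¬s ∨ p)) ∧ r) is true, so ¬◇((r ∨ (◇¬s ∨ p)) ∧ r) is false.
    At s2: ◇((r ∨ (◇¬s ∨ p)) ∧ r) requires (r ∨ (◇¬s ∨ p)) ∧ r at some successor in {s2, s3, s5, s6}.
      (r ∨ (◇¬s ∨ p)) ∧ r holds at s2, so ◇((r ∨ (◇¬s ∨ p)) ∧ r) is true at s2.

No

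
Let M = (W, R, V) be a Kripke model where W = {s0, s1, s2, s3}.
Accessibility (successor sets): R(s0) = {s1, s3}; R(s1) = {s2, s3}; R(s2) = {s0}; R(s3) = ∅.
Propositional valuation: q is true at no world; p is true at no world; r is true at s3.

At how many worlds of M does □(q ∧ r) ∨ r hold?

Let φ = □(q ∧ r) ∨ r. Evaluate φ at each world:
  s0 (successors {s1, s3}): φ is false.
  s1 (successors {s2, s3}): φ is false.
  s2 (successors {s0}): φ is false.
  s3 (successors ∅): φ is true.
For instance, at s0:
  At s0: □(q ∧ r) is false, r is false, so □(q ∧ r) ∨ r is false.
    At s0: □(q ∧ r) requires q ∧ r at every successor {s1, s3}.
      q ∧ r fails at s1, so □(q ∧ r) is false at s0.
Satisfying worlds: {s3}

1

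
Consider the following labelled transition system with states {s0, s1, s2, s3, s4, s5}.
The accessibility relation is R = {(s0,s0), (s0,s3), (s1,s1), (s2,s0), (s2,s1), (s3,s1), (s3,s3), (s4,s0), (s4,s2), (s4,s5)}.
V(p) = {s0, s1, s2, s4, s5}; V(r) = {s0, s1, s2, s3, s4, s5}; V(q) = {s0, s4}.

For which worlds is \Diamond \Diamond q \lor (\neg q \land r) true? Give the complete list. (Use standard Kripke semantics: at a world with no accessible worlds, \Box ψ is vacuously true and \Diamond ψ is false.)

Let φ = \Diamond \Diamond q \lor (\neg q \land r). Evaluate φ at each world:
  s0 (successors {s0, s3}): φ is true.
  s1 (successors {s1}): φ is true.
  s2 (successors {s0, s1}): φ is true.
  s3 (successors {s1, s3}): φ is true.
  s4 (successors {s0, s2, s5}): φ is true.
  s5 (successors ∅): φ is true.
For instance, at s3:
  At s3: \Diamond \Diamond q is false, \neg q \land r is true, so \Diamond \Diamond q \lor (\neg q \land r) is true.
    At s3: \Diamond \Diamond q requires \Diamond q at some successor in {s1, s3}.
      At s1: \Diamond q is false.
      At s3: \Diamond q is false.
    So \Diamond \Diamond q is false at s3.
Satisfying worlds: {s0, s1, s2, s3, s4, s5}

s0, s1, s2, s3, s4, s5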